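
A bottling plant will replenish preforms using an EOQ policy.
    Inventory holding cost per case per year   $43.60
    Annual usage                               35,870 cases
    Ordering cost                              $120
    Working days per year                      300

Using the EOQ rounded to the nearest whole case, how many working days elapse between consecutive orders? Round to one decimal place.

2DS/H = 2·35,870·120/43.6 = 197,449.54
EOQ = √197,449.54 ≈ 444.35 → Q = 444 cases
T = Q/D × 300 days = 444/35,870 × 300 = 3.713 days

3.7 days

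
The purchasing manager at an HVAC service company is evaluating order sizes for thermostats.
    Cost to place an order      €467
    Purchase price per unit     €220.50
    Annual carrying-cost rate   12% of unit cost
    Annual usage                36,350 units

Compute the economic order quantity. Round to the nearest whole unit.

H = i·C = 0.12 × €220.5 = €26.4600 per unit-year
Optimal lot size Q* = (2 × 36,350 × €467 / €26.46)^½ ≈ 1,132.74

1,133 units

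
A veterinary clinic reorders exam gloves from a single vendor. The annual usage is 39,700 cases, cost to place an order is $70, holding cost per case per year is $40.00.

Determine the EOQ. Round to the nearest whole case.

373 cases

Optimal lot size Q* = (2 × 39,700 × $70 / $40)^½ ≈ 372.76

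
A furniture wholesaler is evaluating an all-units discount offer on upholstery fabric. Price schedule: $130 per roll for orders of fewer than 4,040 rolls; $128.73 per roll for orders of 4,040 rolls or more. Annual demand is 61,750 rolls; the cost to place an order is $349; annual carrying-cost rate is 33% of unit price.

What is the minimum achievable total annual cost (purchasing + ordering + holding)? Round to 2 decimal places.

H₁ = 33%×$130 = $42.9000;  H₂ = 33%×$128.73 = $42.4809
EOQ₁ = √(2×61,750×349/42.9000) = 1,002.35  (< 4,040, feasible at tier 1)
EOQ₂ = √(2×61,750×349/42.4809) = 1,007.28  (< 4,040 → use Q = 4,040 at tier-2 price)
TC(tier 1 (EOQ₁), Q≈1,002.3) = $8,070,500.63
TC(tier 2, Q≈4,040.0) = $8,040,223.26
Minimum at tier 2: $8,040,223.26

$8,040,223.26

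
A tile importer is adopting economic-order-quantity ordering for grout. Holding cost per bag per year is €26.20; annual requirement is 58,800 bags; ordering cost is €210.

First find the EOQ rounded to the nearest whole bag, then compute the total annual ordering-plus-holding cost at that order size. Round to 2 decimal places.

Q* = √(2·D·S / H) = √(2·58,800·210 / 26.2) = √942,595.4 ≈ 970.87 → Q = 971 bags
Orders/yr = 58,800/971 = 60.556; ordering cost = 60.556 × €210 = €12,716.79
Average inventory = 971/2 = 485.5; holding cost = 485.5 × €26.2 = €12,720.10
Total = €12,716.79 + €12,720.10 = €25,436.89

€25,436.89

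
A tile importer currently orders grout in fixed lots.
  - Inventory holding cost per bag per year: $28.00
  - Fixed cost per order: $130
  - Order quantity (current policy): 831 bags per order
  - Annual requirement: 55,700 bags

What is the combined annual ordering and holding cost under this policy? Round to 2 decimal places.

Ordering: D/Q × S = 55,700/831 × $130 = $8,713.60
Holding:  Q/2 × H = 831/2 × $28 = $11,634.00
Total = $8,713.60 + $11,634.00 = $20,347.60

$20,347.60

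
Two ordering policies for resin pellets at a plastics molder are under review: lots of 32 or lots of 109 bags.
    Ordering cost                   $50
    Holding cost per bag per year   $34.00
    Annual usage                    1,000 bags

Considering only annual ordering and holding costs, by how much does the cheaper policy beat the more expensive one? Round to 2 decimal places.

$205.22

TC(Q) = (D/Q)S + (Q/2)H
TC(32) = (1,000/32)×50 + (32/2)×34 = $2,106.50
TC(109) = (1,000/109)×50 + (109/2)×34 = $2,311.72
|ΔTC| = |$2,106.50 − $2,311.72| = $205.22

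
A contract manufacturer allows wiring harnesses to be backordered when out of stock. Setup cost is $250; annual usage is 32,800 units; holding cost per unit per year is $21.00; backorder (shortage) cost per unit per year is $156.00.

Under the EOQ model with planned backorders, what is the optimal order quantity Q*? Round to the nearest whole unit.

Q* = √(2DS/H) · √((H + b)/b)
   = √(2 × 32,800 × 250 / 21) · √((21 + 156) / 156)
   = 883.715 × 1.0652 ≈ 941.32

941 units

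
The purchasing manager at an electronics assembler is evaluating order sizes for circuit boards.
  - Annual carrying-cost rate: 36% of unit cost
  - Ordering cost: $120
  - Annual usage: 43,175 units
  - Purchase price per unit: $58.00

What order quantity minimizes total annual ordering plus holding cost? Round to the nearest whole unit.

704 units

H = i·C = 0.36 × $58 = $20.8800 per unit-year
Optimal lot size Q* = (2 × 43,175 × $120 / $20.88)^½ ≈ 704.46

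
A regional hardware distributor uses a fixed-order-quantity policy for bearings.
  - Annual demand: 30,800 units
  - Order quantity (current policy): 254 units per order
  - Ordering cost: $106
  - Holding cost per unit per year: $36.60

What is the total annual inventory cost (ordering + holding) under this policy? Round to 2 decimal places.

Annual ordering cost = (D/Q)·S = (30,800/254) × 106 = $12,853.54
Annual holding cost  = (Q/2)·H = (254/2) × 36.6 = $4,648.20
Total = $12,853.54 + $4,648.20 = $17,501.74

$17,501.74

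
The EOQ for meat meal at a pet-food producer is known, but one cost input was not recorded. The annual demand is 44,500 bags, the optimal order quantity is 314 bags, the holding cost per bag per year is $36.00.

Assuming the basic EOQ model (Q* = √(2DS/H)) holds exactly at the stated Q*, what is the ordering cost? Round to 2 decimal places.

$39.88

From Q* = √(2DS/H) ⇒ Q*² = 2DS/H.
S = Q²H / (2D) = 314² × 36 / (2 × 44,500) = 39.8815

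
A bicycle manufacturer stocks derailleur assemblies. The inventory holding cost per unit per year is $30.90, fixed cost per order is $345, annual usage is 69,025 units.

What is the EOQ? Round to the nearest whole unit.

EOQ = √(2DS/H) = √(2 × 69,025 × 345 / 30.9)
    = √(1,541,334.95) ≈ 1,241.51

1,242 units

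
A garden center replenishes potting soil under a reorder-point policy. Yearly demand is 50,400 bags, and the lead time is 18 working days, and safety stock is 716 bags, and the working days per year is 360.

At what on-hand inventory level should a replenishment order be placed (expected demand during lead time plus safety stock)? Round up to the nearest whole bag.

Daily demand d = 50,400 / 360 = 140.000 bags/day
Demand during lead time = 140.000 × 18 = 2,520.00
Reorder point = 2,520.00 + 716 = 3,236.00 → round up

3,236 bags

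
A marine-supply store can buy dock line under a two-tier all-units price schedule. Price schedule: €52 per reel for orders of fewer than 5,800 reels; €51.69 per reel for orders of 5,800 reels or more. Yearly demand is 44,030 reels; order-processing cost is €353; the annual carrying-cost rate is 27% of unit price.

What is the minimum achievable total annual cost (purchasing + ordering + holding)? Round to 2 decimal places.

€2,310,451.05

H₁ = 27%×€52 = €14.0400;  H₂ = 27%×€51.69 = €13.9563
EOQ₁ = √(2×44,030×353/14.0400) = 1,487.97  (< 5,800, feasible at tier 1)
EOQ₂ = √(2×44,030×353/13.9563) = 1,492.42  (< 5,800 → use Q = 5,800 at tier-2 price)
TC(tier 1 (EOQ₁), Q≈1,488.0) = €2,310,451.05
TC(tier 2, Q≈5,800.0) = €2,319,063.73
Minimum at tier 1 (EOQ₁): €2,310,451.05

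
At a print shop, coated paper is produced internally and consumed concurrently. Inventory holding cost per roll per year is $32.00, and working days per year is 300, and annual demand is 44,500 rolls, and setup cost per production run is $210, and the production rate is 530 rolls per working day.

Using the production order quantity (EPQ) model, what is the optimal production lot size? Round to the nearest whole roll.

d = 44,500/300 = 148.3333 rolls/day;  effective holding cost H(1 − d/p) = 32·(1 − 148.3333/530) = 23.04403
Q* = √(2DS / H_eff) = √(2·44,500·210 / 23.04403) ≈ 900.59

901 rolls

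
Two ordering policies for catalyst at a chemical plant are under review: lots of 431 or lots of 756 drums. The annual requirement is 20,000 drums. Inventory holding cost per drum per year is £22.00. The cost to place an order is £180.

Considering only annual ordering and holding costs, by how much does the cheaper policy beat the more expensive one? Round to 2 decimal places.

For each Q, cost = (D/Q)·S + (Q/2)·H.
TC(431) = (20,000/431)×180 + (431/2)×22 = £13,093.67
TC(756) = (20,000/756)×180 + (756/2)×22 = £13,077.90
Lots of 756 are cheaper by £15.76.

£15.76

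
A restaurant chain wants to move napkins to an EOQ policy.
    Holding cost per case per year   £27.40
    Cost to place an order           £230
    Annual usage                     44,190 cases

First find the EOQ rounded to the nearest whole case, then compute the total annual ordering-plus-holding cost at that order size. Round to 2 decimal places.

EOQ = √(2DS/H) = √(2 × 44,190 × 230 / 27.4)
    = √(741,875.91) ≈ 861.32 → Q = 861 cases
Orders/yr = 44,190/861 = 51.324; ordering cost = 51.324 × £230 = £11,804.53
Average inventory = 861/2 = 430.5; holding cost = 430.5 × £27.4 = £11,795.70
Total = £11,804.53 + £11,795.70 = £23,600.23

£23,600.23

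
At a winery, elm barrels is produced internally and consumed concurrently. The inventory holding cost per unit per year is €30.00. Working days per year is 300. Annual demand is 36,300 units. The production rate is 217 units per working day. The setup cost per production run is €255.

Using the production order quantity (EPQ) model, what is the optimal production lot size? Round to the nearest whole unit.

1,181 units

d = 36,300/300 = 121.0000 units/day;  effective holding cost H(1 − d/p) = 30·(1 − 121.0000/217) = 13.27189
Q* = √(2DS / H_eff) = √(2·36,300·255 / 13.27189) ≈ 1,181.06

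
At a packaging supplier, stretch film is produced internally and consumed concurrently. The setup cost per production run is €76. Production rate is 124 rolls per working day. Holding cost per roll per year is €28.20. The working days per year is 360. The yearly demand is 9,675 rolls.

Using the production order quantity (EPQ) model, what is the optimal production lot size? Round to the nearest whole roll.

258 rolls

d = 9,675/360 = 26.8750 rolls/day;  effective holding cost H(1 − d/p) = 28.2·(1 − 26.8750/124) = 22.08810
Q* = √(2DS / H_eff) = √(2·9,675·76 / 22.08810) ≈ 258.03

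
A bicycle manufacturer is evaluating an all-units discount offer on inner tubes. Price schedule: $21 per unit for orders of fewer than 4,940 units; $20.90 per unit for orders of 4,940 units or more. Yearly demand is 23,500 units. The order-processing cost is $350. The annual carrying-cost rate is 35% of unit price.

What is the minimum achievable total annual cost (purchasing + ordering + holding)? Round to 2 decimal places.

$504,495.79

H₁ = 35%×$21 = $7.3500;  H₂ = 35%×$20.90 = $7.3150
EOQ₁ = √(2×23,500×350/7.3500) = 1,496.03  (< 4,940, feasible at tier 1)
EOQ₂ = √(2×23,500×350/7.3150) = 1,499.60  (< 4,940 → use Q = 4,940 at tier-2 price)
TC(tier 1 (EOQ₁), Q≈1,496.0) = $504,495.79
TC(tier 2, Q≈4,940.0) = $510,883.03
Minimum at tier 1 (EOQ₁): $504,495.79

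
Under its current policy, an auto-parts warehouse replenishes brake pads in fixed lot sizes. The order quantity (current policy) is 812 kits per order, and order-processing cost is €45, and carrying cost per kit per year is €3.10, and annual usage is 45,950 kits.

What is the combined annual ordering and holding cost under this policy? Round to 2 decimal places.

Orders/yr = 45,950/812 = 56.589; ordering cost = 56.589 × €45 = €2,546.49
Average inventory = 812/2 = 406; holding cost = 406 × €3.1 = €1,258.60
Total = €2,546.49 + €1,258.60 = €3,805.09

€3,805.09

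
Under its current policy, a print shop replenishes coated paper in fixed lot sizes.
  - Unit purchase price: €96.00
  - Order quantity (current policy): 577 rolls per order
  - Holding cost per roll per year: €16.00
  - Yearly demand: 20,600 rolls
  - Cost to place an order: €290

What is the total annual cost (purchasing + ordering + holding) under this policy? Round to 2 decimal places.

Annual ordering cost = (D/Q)·S = (20,600/577) × 290 = €10,353.55
Annual holding cost  = (Q/2)·H = (577/2) × 16 = €4,616.00
Purchase cost = D·C = 20,600 × 96 = €1,977,600.00
Total = €10,353.55 + €4,616.00 + €1,977,600.00 = €1,992,569.55

€1,992,569.55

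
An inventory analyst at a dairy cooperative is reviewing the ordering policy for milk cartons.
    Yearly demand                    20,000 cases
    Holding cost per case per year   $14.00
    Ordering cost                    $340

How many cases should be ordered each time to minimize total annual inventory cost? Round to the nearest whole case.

Q* = √(2·D·S / H) = √(2·20,000·340 / 14) = √971,428.6 ≈ 985.61

986 cases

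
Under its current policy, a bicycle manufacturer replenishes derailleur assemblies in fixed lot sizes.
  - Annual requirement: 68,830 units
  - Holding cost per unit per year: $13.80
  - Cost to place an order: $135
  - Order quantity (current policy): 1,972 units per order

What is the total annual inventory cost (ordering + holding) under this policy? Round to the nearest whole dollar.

Ordering: D/Q × S = 68,830/1,972 × $135 = $4,711.99
Holding:  Q/2 × H = 1,972/2 × $13.8 = $13,606.80
Total = $4,711.99 + $13,606.80 = $18,318.79

$18,319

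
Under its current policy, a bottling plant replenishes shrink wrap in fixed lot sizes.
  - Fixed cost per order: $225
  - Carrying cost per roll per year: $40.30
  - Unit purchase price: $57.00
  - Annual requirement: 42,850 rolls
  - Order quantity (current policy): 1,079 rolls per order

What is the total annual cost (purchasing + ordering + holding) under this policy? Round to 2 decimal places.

Ordering: D/Q × S = 42,850/1,079 × $225 = $8,935.36
Holding:  Q/2 × H = 1,079/2 × $40.3 = $21,741.85
Purchase cost = D·C = 42,850 × 57 = $2,442,450.00
Total = $8,935.36 + $21,741.85 + $2,442,450.00 = $2,473,127.21

$2,473,127.21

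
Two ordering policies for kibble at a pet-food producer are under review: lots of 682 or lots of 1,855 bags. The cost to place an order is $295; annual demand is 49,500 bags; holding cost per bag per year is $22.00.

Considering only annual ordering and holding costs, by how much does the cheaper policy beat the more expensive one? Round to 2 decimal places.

$636.32

TC(Q) = (D/Q)S + (Q/2)H
TC(682) = (49,500/682)×295 + (682/2)×22 = $28,913.29
TC(1,855) = (49,500/1,855)×295 + (1,855/2)×22 = $28,276.97
Lots of 1,855 are cheaper by $636.32.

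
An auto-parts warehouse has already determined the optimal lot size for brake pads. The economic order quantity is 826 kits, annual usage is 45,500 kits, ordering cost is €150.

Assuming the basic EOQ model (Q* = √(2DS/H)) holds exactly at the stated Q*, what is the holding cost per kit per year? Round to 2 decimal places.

Since Q* = (2DS/H)^½, squaring gives Q*²·H = 2DS.
H = 2DS / Q² = 2 × 45,500 × 150 / 826² = 20.0066

€20.01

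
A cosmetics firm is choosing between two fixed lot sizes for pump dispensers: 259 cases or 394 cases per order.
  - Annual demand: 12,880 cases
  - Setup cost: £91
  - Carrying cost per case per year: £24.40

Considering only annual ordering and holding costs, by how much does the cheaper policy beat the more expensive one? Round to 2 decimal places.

£96.42

Annual cost at Q: ordering D·S/Q plus holding Q·H/2.
TC(259) = (12,880/259)×91 + (259/2)×24.4 = £7,685.21
TC(394) = (12,880/394)×91 + (394/2)×24.4 = £7,781.62
|ΔTC| = |£7,685.21 − £7,781.62| = £96.42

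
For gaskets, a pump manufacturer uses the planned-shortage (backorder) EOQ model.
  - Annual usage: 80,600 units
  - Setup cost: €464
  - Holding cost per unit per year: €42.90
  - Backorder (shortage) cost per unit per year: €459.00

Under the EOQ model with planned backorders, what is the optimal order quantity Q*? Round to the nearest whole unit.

1,381 units

Basic EOQ = √(2·80,600·464/42.9) = 1,320.422
Backorder adjustment √((H+b)/b) = √((42.9+459)/459) = 1.0457
Q* = 1,320.422 × 1.0457 ≈ 1,380.75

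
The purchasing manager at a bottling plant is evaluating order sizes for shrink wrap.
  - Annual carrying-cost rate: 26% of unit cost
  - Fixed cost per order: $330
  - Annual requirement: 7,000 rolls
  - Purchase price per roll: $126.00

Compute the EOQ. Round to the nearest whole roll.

H = i·C = 0.26 × $126 = $32.7600 per roll-year
2DS/H = 2·7,000·330/32.76 = 141,025.64
EOQ = √141,025.64 ≈ 375.53

376 rolls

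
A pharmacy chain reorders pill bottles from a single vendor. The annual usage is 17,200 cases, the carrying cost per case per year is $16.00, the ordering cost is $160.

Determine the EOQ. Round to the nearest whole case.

587 cases

EOQ = √(2DS/H) = √(2 × 17,200 × 160 / 16)
    = √(344,000.00) ≈ 586.52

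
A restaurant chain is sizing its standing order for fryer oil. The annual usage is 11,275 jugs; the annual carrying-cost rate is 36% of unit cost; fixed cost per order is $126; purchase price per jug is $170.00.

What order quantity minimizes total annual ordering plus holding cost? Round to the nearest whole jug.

Holding cost per jug per year: H = 36% × $170 = $61.2000
Optimal lot size Q* = (2 × 11,275 × $126 / $61.2)^½ ≈ 215.47

215 jugs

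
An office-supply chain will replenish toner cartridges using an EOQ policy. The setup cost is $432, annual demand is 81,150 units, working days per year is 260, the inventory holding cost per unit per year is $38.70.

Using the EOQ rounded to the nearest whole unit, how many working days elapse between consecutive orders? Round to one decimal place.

Optimal lot size Q* = (2 × 81,150 × $432 / $38.7)^½ ≈ 1,346.00 → Q = 1,346 units
Cycle time = (working days × Q)/D = (260 × 1,346) / 81,150 = 4.313 days

4.3 days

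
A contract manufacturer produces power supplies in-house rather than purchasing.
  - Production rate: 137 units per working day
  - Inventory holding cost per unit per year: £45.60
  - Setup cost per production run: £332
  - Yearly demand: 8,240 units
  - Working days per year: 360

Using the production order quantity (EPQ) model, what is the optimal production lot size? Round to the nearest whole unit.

380 units

Daily demand d = 8,240/360 = 22.889; p = 137; 1 − d/p = 0.83293
EPQ = √(2DS / (H(1 − d/p)))
    = √(2 × 8,240 × 332 / (45.6 × 0.83293)) ≈ 379.54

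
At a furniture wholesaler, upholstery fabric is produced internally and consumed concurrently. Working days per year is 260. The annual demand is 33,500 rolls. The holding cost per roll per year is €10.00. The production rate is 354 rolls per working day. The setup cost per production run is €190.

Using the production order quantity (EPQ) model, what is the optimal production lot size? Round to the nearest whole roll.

d = 33,500/260 = 128.8462 rolls/day;  effective holding cost H(1 − d/p) = 10·(1 − 128.8462/354) = 6.36028
Q* = √(2DS / H_eff) = √(2·33,500·190 / 6.36028) ≈ 1,414.74

1,415 rolls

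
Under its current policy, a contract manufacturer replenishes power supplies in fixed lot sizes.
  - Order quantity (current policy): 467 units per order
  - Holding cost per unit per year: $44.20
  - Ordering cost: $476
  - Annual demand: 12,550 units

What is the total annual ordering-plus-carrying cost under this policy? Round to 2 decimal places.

$23,112.56

Orders/yr = 12,550/467 = 26.874; ordering cost = 26.874 × $476 = $12,791.86
Average inventory = 467/2 = 233.5; holding cost = 233.5 × $44.2 = $10,320.70
Total = $12,791.86 + $10,320.70 = $23,112.56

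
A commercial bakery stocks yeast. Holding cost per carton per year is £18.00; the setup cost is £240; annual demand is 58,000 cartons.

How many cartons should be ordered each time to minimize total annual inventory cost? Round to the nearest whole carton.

Q* = √(2·D·S / H) = √(2·58,000·240 / 18) = √1,546,666.7 ≈ 1,243.65

1,244 cartons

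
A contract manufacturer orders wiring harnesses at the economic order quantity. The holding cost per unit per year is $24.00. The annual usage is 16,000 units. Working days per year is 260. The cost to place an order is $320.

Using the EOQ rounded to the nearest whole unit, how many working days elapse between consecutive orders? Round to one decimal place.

Q* = √(2·D·S / H) = √(2·16,000·320 / 24) = √426,666.7 ≈ 653.20 → Q = 653 units
T = Q/D × 260 days = 653/16,000 × 260 = 10.611 days

10.6 days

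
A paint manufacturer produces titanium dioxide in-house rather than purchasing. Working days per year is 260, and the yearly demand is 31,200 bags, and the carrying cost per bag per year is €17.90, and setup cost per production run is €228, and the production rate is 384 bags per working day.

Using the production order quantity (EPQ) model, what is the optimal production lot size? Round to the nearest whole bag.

1,075 bags

Daily demand d = 31,200/260 = 120.000; p = 384; 1 − d/p = 0.68750
EPQ = √(2DS / (H(1 − d/p)))
    = √(2 × 31,200 × 228 / (17.9 × 0.68750)) ≈ 1,075.22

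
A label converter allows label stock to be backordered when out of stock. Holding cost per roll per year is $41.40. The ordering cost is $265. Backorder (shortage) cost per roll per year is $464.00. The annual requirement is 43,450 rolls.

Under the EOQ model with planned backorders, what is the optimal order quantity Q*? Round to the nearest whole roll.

Basic EOQ = √(2·43,450·265/41.4) = 745.818
Backorder adjustment √((H+b)/b) = √((41.4+464)/464) = 1.0437
Q* = 745.818 × 1.0437 ≈ 778.38

778 rolls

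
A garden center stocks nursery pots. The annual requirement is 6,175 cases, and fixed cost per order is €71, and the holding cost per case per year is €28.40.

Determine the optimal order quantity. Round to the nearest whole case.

176 cases

EOQ = √(2DS/H) = √(2 × 6,175 × 71 / 28.4)
    = √(30,875.00) ≈ 175.71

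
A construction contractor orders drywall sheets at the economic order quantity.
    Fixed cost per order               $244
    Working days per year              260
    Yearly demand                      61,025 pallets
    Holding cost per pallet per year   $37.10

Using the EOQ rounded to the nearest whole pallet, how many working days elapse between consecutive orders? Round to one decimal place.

3.8 days

Q* = √(2·D·S / H) = √(2·61,025·244 / 37.1) = √802,700.8 ≈ 895.94 → Q = 896 pallets
Cycle time = (working days × Q)/D = (260 × 896) / 61,025 = 3.817 days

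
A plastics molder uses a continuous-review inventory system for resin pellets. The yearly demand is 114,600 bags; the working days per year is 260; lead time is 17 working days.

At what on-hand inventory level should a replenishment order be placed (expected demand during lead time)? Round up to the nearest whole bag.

7,494 bags

Daily demand d = 114,600 / 260 = 440.769 bags/day
Demand during lead time = 440.769 × 17 = 7,493.08
Reorder point = 7,493.08 → round up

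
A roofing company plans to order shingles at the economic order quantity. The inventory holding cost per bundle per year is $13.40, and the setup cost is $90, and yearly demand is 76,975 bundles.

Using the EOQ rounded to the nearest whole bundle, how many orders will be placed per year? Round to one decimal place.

Optimal lot size Q* = (2 × 76,975 × $90 / $13.4)^½ ≈ 1,016.85 → Q = 1,017
N = D/Q = 76,975/1,017 ≈ 75.688 orders/yr

75.7 orders per year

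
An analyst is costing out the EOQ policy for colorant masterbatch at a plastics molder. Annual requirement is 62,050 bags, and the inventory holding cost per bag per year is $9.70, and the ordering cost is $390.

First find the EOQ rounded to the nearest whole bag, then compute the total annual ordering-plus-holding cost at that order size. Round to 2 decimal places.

$21,667.26

2DS/H = 2·62,050·390/9.7 = 4,989,587.63
EOQ = √4,989,587.63 ≈ 2,233.74 → Q = 2,234 bags
Ordering: D/Q × S = 62,050/2,234 × $390 = $10,832.36
Holding:  Q/2 × H = 2,234/2 × $9.7 = $10,834.90
Total = $10,832.36 + $10,834.90 = $21,667.26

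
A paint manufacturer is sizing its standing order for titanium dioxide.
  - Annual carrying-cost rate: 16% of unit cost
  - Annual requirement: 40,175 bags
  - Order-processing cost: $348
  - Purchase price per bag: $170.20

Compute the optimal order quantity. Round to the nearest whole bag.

H = i·C = 0.16 × $170.2 = $27.2320 per bag-year
2DS/H = 2·40,175·348/27.232 = 1,026,799.35
EOQ = √1,026,799.35 ≈ 1,013.31

1,013 bags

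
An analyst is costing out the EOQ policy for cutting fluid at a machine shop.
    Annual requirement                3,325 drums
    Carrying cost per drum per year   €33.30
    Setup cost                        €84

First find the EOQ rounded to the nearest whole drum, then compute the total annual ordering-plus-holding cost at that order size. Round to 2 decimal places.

Q* = √(2·D·S / H) = √(2·3,325·84 / 33.3) = √16,774.8 ≈ 129.52 → Q = 130 drums
Orders/yr = 3,325/130 = 25.577; ordering cost = 25.577 × €84 = €2,148.46
Average inventory = 130/2 = 65; holding cost = 65 × €33.3 = €2,164.50
Total = €2,148.46 + €2,164.50 = €4,312.96

€4,312.96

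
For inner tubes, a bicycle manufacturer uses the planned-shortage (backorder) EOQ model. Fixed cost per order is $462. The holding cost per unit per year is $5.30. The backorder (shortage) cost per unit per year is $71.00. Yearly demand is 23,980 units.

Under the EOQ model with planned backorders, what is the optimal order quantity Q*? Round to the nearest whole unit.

Basic EOQ = √(2·23,980·462/5.3) = 2,044.667
Backorder adjustment √((H+b)/b) = √((5.3+71)/71) = 1.0367
Q* = 2,044.667 × 1.0367 ≈ 2,119.61

2,120 units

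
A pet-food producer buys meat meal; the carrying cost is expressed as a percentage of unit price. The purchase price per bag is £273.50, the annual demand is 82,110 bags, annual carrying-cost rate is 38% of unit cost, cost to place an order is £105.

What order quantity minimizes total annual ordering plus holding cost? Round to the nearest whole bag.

Holding cost per bag per year: H = 38% × £273.5 = £103.9300
EOQ = √(2DS/H) = √(2 × 82,110 × 105 / 103.93)
    = √(165,910.71) ≈ 407.32

407 bags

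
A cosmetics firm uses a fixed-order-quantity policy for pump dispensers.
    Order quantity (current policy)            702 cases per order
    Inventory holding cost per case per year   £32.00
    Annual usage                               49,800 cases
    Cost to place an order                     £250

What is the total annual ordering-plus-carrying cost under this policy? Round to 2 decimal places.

Annual ordering cost = (D/Q)·S = (49,800/702) × 250 = £17,735.04
Annual holding cost  = (Q/2)·H = (702/2) × 32 = £11,232.00
Total = £17,735.04 + £11,232.00 = £28,967.04

£28,967.04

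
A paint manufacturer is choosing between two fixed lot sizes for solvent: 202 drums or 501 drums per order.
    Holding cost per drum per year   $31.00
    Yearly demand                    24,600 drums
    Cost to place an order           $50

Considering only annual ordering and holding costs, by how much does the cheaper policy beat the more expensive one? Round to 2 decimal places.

$1,000.48

Annual cost at Q: ordering D·S/Q plus holding Q·H/2.
TC(202) = (24,600/202)×50 + (202/2)×31 = $9,220.11
TC(501) = (24,600/501)×50 + (501/2)×31 = $10,220.59
|ΔTC| = |$9,220.11 − $10,220.59| = $1,000.48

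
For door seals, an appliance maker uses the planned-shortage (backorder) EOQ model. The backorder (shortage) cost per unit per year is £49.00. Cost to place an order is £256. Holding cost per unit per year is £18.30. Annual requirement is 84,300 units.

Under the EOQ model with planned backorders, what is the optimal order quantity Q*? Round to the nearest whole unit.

1,800 units

Q* = √(2DS/H) · √((H + b)/b)
   = √(2 × 84,300 × 256 / 18.3) · √((18.3 + 49) / 49)
   = 1,535.760 × 1.1720 ≈ 1,799.84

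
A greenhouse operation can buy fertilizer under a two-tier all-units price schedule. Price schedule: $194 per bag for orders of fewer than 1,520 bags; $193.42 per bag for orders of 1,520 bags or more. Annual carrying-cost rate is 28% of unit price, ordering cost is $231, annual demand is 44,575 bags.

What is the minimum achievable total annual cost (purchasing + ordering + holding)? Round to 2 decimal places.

H₁ = 28%×$194 = $54.3200;  H₂ = 28%×$193.42 = $54.1576
EOQ₁ = √(2×44,575×231/54.3200) = 615.72  (< 1,520, feasible at tier 1)
EOQ₂ = √(2×44,575×231/54.1576) = 616.65  (< 1,520 → use Q = 1,520 at tier-2 price)
TC(tier 1 (EOQ₁), Q≈615.7) = $8,680,996.18
TC(tier 2, Q≈1,520.0) = $8,669,630.50
Minimum at tier 2: $8,669,630.50

$8,669,630.50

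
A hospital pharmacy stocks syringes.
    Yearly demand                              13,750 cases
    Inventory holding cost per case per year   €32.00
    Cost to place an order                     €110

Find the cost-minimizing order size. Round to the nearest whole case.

307 cases

Q* = √(2·D·S / H) = √(2·13,750·110 / 32) = √94,531.2 ≈ 307.46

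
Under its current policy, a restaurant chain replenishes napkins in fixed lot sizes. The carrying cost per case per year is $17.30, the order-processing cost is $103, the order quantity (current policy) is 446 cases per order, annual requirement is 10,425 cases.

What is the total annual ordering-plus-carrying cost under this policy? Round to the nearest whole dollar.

$6,265

Ordering: D/Q × S = 10,425/446 × $103 = $2,407.57
Holding:  Q/2 × H = 446/2 × $17.3 = $3,857.90
Total = $2,407.57 + $3,857.90 = $6,265.47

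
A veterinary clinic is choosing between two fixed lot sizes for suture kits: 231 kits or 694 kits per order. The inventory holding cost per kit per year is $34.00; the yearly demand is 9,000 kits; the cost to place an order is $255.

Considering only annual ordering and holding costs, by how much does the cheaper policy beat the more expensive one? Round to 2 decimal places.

$1,242.85

For each Q, cost = (D/Q)·S + (Q/2)·H.
TC(231) = (9,000/231)×255 + (231/2)×34 = $13,862.06
TC(694) = (9,000/694)×255 + (694/2)×34 = $15,104.92
Lots of 231 are cheaper by $1,242.85.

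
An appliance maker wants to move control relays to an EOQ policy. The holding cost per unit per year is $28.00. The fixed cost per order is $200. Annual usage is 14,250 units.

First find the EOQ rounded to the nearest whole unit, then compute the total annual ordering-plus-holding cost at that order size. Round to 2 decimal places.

$12,633.29

Optimal lot size Q* = (2 × 14,250 × $200 / $28)^½ ≈ 451.19 → Q = 451 units
Annual ordering cost = (D/Q)·S = (14,250/451) × 200 = $6,319.29
Annual holding cost  = (Q/2)·H = (451/2) × 28 = $6,314.00
Total = $6,319.29 + $6,314.00 = $12,633.29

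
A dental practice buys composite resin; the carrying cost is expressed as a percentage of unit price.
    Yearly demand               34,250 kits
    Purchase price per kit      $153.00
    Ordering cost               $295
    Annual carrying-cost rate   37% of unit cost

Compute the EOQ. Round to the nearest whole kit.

597 kits

Holding cost per kit per year: H = 37% × $153 = $56.6100
Optimal lot size Q* = (2 × 34,250 × $295 / $56.61)^½ ≈ 597.46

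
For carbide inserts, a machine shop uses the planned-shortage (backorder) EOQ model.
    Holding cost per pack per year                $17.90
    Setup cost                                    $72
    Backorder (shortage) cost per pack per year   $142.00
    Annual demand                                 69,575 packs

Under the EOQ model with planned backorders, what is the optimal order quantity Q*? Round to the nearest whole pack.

Basic EOQ = √(2·69,575·72/17.9) = 748.137
Backorder adjustment √((H+b)/b) = √((17.9+142)/142) = 1.0612
Q* = 748.137 × 1.0612 ≈ 793.89

794 packs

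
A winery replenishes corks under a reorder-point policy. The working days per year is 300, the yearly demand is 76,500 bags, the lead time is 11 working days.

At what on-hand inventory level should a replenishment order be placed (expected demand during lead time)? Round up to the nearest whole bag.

Daily demand d = 76,500 / 300 = 255.000 bags/day
Demand during lead time = 255.000 × 11 = 2,805.00
Reorder point = 2,805.00 → round up

2,805 bags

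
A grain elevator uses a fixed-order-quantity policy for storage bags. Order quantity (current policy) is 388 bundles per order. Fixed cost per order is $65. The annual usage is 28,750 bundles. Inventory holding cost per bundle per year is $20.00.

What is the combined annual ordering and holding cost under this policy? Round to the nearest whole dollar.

Ordering: D/Q × S = 28,750/388 × $65 = $4,816.37
Holding:  Q/2 × H = 388/2 × $20 = $3,880.00
Total = $4,816.37 + $3,880.00 = $8,696.37

$8,696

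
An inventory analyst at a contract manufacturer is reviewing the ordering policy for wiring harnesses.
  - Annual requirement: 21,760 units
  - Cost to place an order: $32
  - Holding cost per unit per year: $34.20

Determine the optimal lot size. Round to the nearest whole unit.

2DS/H = 2·21,760·32/34.2 = 40,720.47
EOQ = √40,720.47 ≈ 201.79

202 units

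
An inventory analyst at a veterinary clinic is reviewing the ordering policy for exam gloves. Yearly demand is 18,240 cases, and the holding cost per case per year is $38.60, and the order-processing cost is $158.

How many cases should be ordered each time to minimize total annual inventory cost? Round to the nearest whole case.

386 cases

2DS/H = 2·18,240·158/38.6 = 149,322.28
EOQ = √149,322.28 ≈ 386.42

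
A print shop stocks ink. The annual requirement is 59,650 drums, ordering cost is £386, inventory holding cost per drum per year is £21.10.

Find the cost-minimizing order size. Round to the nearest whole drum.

Optimal lot size Q* = (2 × 59,650 × £386 / £21.1)^½ ≈ 1,477.31

1,477 drums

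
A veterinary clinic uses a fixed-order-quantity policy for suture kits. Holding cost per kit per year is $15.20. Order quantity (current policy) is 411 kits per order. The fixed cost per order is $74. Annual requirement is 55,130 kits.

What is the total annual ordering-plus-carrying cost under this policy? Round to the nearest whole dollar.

Annual ordering cost = (D/Q)·S = (55,130/411) × 74 = $9,926.08
Annual holding cost  = (Q/2)·H = (411/2) × 15.2 = $3,123.60
Total = $9,926.08 + $3,123.60 = $13,049.68

$13,050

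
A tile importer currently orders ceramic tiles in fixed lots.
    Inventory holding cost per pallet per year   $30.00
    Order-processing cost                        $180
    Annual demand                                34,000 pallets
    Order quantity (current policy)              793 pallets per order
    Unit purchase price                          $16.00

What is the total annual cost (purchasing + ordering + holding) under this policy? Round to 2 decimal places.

Annual ordering cost = (D/Q)·S = (34,000/793) × 180 = $7,717.53
Annual holding cost  = (Q/2)·H = (793/2) × 30 = $11,895.00
Purchase cost = D·C = 34,000 × 16 = $544,000.00
Total = $7,717.53 + $11,895.00 + $544,000.00 = $563,612.53

$563,612.53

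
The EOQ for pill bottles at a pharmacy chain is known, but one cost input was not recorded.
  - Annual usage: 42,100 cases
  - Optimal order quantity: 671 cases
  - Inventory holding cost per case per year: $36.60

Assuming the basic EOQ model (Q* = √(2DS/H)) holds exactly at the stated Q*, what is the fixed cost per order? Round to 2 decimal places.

$195.71

EOQ relation: Q² = 2DS/H, so rearrange for the unknown.
S = Q²H / (2D) = 671² × 36.6 / (2 × 42,100) = 195.7105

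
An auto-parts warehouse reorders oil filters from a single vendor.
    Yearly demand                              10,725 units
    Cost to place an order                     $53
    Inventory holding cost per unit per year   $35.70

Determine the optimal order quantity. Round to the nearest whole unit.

Q* = √(2·D·S / H) = √(2·10,725·53 / 35.7) = √31,844.5 ≈ 178.45

178 units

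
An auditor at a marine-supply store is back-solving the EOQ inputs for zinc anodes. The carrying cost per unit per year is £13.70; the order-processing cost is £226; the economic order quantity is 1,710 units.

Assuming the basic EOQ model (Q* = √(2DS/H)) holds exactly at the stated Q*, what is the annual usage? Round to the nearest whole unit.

88,629 units per year

From Q* = √(2DS/H) ⇒ Q*² = 2DS/H.
D = Q²H / (2S) = 1,710² × 13.7 / (2 × 226) = 88,628.69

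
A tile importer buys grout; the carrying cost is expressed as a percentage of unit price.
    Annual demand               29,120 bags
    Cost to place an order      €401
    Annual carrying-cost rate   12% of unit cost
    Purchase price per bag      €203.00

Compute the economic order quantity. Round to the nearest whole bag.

Carrying cost H = €203 × 12% = €24.3600/bag/yr
Optimal lot size Q* = (2 × 29,120 × €401 / €24.36)^½ ≈ 979.14

979 bags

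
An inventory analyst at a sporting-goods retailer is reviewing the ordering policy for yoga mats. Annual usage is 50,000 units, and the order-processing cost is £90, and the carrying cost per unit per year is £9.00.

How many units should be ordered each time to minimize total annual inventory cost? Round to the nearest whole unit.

Optimal lot size Q* = (2 × 50,000 × £90 / £9)^½ ≈ 1,000.00

1,000 units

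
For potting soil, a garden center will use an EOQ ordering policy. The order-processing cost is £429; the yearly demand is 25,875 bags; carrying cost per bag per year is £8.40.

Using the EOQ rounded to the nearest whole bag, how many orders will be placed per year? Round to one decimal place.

15.9 orders per year

Q* = √(2·D·S / H) = √(2·25,875·429 / 8.4) = √2,642,946.4 ≈ 1,625.71 → Q = 1,626
Orders per year = D/Q = 25,875 / 1,626 = 15.913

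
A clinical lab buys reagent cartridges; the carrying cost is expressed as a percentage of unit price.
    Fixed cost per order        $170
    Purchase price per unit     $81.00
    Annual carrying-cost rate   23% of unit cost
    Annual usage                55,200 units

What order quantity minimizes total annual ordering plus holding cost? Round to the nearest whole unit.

1,004 units

Carrying cost H = $81 × 23% = $18.6300/unit/yr
Optimal lot size Q* = (2 × 55,200 × $170 / $18.63)^½ ≈ 1,003.70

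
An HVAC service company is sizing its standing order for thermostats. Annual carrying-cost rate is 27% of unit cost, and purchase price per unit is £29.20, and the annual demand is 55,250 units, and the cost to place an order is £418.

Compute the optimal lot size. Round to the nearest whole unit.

Carrying cost H = £29.2 × 27% = £7.8840/unit/yr
Q* = √(2·D·S / H) = √(2·55,250·418 / 7.884) = √5,858,574.3 ≈ 2,420.45

2,420 units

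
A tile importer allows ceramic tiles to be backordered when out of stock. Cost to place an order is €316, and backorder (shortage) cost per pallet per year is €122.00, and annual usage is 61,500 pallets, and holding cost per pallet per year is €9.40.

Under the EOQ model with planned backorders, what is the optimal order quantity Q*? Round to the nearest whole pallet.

Basic EOQ = √(2·61,500·316/9.4) = 2,033.444
Backorder adjustment √((H+b)/b) = √((9.4+122)/122) = 1.0378
Q* = 2,033.444 × 1.0378 ≈ 2,110.33

2,110 pallets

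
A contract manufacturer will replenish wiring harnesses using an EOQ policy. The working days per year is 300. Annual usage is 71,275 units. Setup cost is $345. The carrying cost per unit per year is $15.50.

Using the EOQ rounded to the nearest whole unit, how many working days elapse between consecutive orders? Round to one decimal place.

EOQ = √(2DS/H) = √(2 × 71,275 × 345 / 15.5)
    = √(3,172,887.10) ≈ 1,781.26 → Q = 1,781 units
Cycle time = (working days × Q)/D = (300 × 1,781) / 71,275 = 7.496 days

7.5 days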